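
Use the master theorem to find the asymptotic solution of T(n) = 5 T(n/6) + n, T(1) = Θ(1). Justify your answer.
T(n) = Θ(n)

log_6 5 ≈ 0.898. f(n) = n dominates n^(log_6 5) since 1 > 0.898, and the regularity condition a·f(n/b) = 5·(n/6)^1 = (5/6)·n ≤ c·f(n) holds with c = 5/6 ≈ 0.833 < 1. So this is Case 3: T(n) = Θ(f(n)) = Θ(n).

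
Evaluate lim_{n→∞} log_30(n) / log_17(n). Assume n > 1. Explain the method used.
lim = ln(17) / ln(30) = log_30(17)

Change of base: log_30(n) = ln n / ln 30 and log_17(n) = ln n / ln 17. The ratio is (ln n / ln 30) · (ln 17 / ln n) = ln 17 / ln 30, a constant independent of n. So the limit is ln 17 / ln 30 = log_30(17).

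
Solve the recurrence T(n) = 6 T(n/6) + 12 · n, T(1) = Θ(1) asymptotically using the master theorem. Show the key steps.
T(n) = Θ(n log n)

log_6 6 = 1, and f(n) = 12 · n = Θ(n^(log_6 6)). This is Case 2 of the master theorem: T(n) = Θ(f(n) · log n) = Θ(n log n).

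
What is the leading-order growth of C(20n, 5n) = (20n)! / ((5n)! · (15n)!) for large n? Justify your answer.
C(20n, 5n) ~ (256/27)^(5n) · sqrt(2/(3π·5n))

Write N = 5n. Apply Stirling to each factorial:
  (4N)! ~ sqrt(2π·4N) · (4N/e)^(4N),
  N! ~ sqrt(2π N) · (N/e)^N,
  (3N)! ~ sqrt(2π·3N) · (3N/e)^(3N).
The exponential factors combine to (4N)^(4N) / (N^N · (3N)^(3N)) = 4^(4N)/3^(3N) = (4^4/3^3)^N = (256/27)^N.
The square-root prefactors combine to sqrt(2π·4N) / (sqrt(2π N)·sqrt(2π·3N)) = sqrt(4 / (2π·3·N)) = sqrt(2/(3π·5n)).
Substituting N = 5n: C(20n, 5n) ~ (256/27)^(5n) · sqrt(2/(3π·5n)).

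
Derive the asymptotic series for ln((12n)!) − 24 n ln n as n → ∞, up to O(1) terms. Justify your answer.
ln((12n)!) − 24 n ln n = −12 n ln n + 12(ln 12 − 1) n + (1/2) ln(2π·12n) + O(1/n)

Stirling: ln((12n)!) = 12n ln(12n) − 12n + (1/2) ln(2π·12n) + O(1/n).
Expand 12n ln(12n) = 12n (ln n + ln 12) = 12n ln n + 12n ln 12.
Subtract 24n ln n: leading term is (12 − 24) n ln n = −12 n ln n. The next term is 12n ln 12 − 12n = 12(ln 12 − 1) n. Then the (1/2) ln(2π·12n) correction.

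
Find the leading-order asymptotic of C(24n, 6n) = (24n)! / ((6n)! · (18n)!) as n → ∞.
C(24n, 6n) ~ (256/27)^(6n) · sqrt(2/(3π·6n))

Write N = 6n. Apply Stirling to each factorial:
  (4N)! ~ sqrt(2π·4N) · (4N/e)^(4N),
  N! ~ sqrt(2π N) · (N/e)^N,
  (3N)! ~ sqrt(2π·3N) · (3N/e)^(3N).
The exponential factors combine to (4N)^(4N) / (N^N · (3N)^(3N)) = 4^(4N)/3^(3N) = (4^4/3^3)^N = (256/27)^N.
The square-root prefactors combine to sqrt(2π·4N) / (sqrt(2π N)·sqrt(2π·3N)) = sqrt(4 / (2π·3·N)) = sqrt(2/(3π·6n)).
Substituting N = 6n: C(24n, 6n) ~ (256/27)^(6n) · sqrt(2/(3π·6n)).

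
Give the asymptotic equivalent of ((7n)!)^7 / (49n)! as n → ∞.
((7n)!)^7/(49n)! ~ ((2π·7n)^(6/2) / sqrt(7)) · 7^(−7·7n)  →  0

Write N = 7n. Stirling: N! ~ sqrt(2π N)(N/e)^N and (7N)! ~ sqrt(2π·7N)·(7N/e)^(7N).
  (N!)^7/(7N)! ~ (2π N)^(7/2) (N/e)^(7N) / [sqrt(2π·7N) (7N/e)^(7N)]
     = (2π N)^(7/2) / sqrt(2π·7N) · (N/(7N))^(7N)
     = (2π N)^((7−1)/2) / sqrt(7) · 7^(−7N).
Since 7^7 > 1, the factor 7^(−7N) decays exponentially, so the ratio → 0. Substituting N = 7n gives the stated form.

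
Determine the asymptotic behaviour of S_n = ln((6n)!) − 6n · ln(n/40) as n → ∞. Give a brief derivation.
S_n ~ 6n · (ln 240 − 1) + O(ln n)

Stirling: ln((6n)!) = 6n ln(6n) − 6n + O(ln n).
  S_n = 6n ln(6n) − 6n − 6n ln(n/40) + O(ln n)
      = 6n ln(6n) − 6n ln n + 6n ln 40 − 6n + O(ln n)
      = 6n ln 6 + 6n ln 40 − 6n + O(ln n)
      = 6n (ln 240 − 1) + O(ln n).
Numerically ln(240) − 1 ≈ 4.4806.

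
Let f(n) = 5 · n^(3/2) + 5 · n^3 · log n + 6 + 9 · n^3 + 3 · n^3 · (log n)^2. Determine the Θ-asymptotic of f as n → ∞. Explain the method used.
f(n) ∈ Θ(n^3 · (log n)^2)

Compare the terms by growth order. For large n, n^a · (log n)^b dominates n^a' · (log n)^b' iff a > a', or (a = a' and b > b'). Ranking the 5 terms shows the dominant one is 3 · n^3 · (log n)^2. Hence f(n) ∈ Θ(n^3 · (log n)^2).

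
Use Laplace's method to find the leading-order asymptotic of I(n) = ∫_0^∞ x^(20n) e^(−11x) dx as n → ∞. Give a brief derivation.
I(n) ~ (sqrt(2π·20n) / 11) · (20n/(11e))^(20n)

Write the integrand as exp(20n ln x − 11x) and set f(x) = 20n ln x − 11x. Then f'(x) = 20n/x − 11 = 0 at x* = 20n/11, and f''(x*) = −20n/x*^2 = −11^2/(20n). Laplace's method (interior maximum) gives
  I(n) ~ e^(f(x*)) · sqrt(2π / |f''(x*)|)
        = exp(20n ln(20n/11) − 20n) · sqrt(2π · 20n / 11^2)
        = (20n/11)^(20n) e^(−20n) · sqrt(2π·20n) / 11
        = (sqrt(2π·20n) / 11) · (20n/(11e))^(20n).
This matches Γ(20n+1)/11^(20n+1) with Stirling applied to Γ.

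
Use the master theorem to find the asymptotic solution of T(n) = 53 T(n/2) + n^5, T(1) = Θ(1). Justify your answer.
T(n) = Θ(n^(log_2 53))

Master theorem: compare f(n) = n^5 to n^(log_2 53) where log_2 53 ≈ 5.728. Since 5 < log_2 53, we have f(n) = O(n^(log_2 53 − ε)) for some ε > 0 — Case 1. Hence T(n) = Θ(n^(log_2 53)).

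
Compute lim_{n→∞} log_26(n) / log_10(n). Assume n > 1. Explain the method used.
lim = ln(10) / ln(26) = log_26(10)

Change of base: log_26(n) = ln n / ln 26 and log_10(n) = ln n / ln 10. The ratio is (ln n / ln 26) · (ln 10 / ln n) = ln 10 / ln 26, a constant independent of n. So the limit is ln 10 / ln 26 = log_26(10).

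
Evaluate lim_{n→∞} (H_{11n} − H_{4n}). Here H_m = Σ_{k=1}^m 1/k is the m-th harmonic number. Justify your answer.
lim = ln(11/4)

Euler-Maclaurin gives H_m = ln m + γ + 1/(2m) + O(1/m^2). The γ and O(1/m) terms cancel in the difference:
  H_{11n} − H_{4n} = ln(11n) − ln(4n) + O(1/n) = ln(11/4) + O(1/n).
Hence the limit is ln(11/4).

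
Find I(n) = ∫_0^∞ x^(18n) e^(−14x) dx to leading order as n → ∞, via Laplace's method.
I(n) ~ (sqrt(2π·18n) / 14) · (18n/(14e))^(18n)

Write the integrand as exp(18n ln x − 14x) and set f(x) = 18n ln x − 14x. Then f'(x) = 18n/x − 14 = 0 at x* = 18n/14, and f''(x*) = −18n/x*^2 = −14^2/(18n). Laplace's method (interior maximum) gives
  I(n) ~ e^(f(x*)) · sqrt(2π / |f''(x*)|)
        = exp(18n ln(18n/14) − 18n) · sqrt(2π · 18n / 14^2)
        = (18n/14)^(18n) e^(−18n) · sqrt(2π·18n) / 14
        = (sqrt(2π·18n) / 14) · (18n/(14e))^(18n).
This matches Γ(18n+1)/14^(18n+1) with Stirling applied to Γ.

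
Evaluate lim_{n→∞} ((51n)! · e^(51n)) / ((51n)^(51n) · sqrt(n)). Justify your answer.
lim = sqrt(2π·51)

Stirling: (51n)! ~ sqrt(2π·51n) · (51n/e)^(51n). Hence
  (51n)! · e^(51n) / (51n)^(51n) ~ sqrt(2π·51n).
Dividing by sqrt(n): sqrt(2π·51n) / sqrt(n) = sqrt(2π·51) · n^((1−1)/2), so the limit is sqrt(2π·51).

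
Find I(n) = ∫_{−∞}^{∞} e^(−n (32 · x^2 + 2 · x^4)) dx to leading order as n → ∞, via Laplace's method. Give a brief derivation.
I(n) ~ sqrt(π/(32n))

φ(x) = 32 · x^2 + 2 · x^4 has its unique global minimum at x* = 0 (since φ'(x) = 64x + 8x^3 = 0 only at x = 0 for real x with both coefficients positive, and φ → ∞ as |x| → ∞). At x* = 0, φ(0) = 0 and φ''(0) = 64. Laplace's method then gives
  I(n) ~ sqrt(2π / (n · φ''(0))) · e^(−n φ(0)) = sqrt(2π / (64n)) = sqrt(π/(32n)).
The 2 · x^4 term contributes only at subleading order (an O(1/n) relative correction).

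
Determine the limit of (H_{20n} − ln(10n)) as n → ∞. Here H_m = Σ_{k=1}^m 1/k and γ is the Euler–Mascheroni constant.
lim = ln 2 + γ

By Euler-Maclaurin, H_m = ln m + γ + O(1/m). So
  H_{20n} − ln(10n) = ln(20n) + γ − ln(10n) + O(1/n)
                       = ln(20/10) + γ + O(1/n).
Hence the limit is ln(20/10) + γ (= ln 2).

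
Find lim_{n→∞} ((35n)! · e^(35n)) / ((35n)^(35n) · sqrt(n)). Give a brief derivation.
lim = sqrt(2π·35)

Stirling: (35n)! ~ sqrt(2π·35n) · (35n/e)^(35n). Hence
  (35n)! · e^(35n) / (35n)^(35n) ~ sqrt(2π·35n).
Dividing by sqrt(n): sqrt(2π·35n) / sqrt(n) = sqrt(2π·35) · n^((1−1)/2), so the limit is sqrt(2π·35).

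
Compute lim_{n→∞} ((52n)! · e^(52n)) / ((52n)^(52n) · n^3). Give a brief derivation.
lim = 0

Stirling: (52n)! ~ sqrt(2π·52n) · (52n/e)^(52n). Hence
  (52n)! · e^(52n) / (52n)^(52n) ~ sqrt(2π·52n).
Dividing by n^3: sqrt(2π·52n) / n^3 = sqrt(2π·52) · n^((1−6)/2), so the expression behaves like sqrt(2π·52) · n^((1−6)/2) → 0.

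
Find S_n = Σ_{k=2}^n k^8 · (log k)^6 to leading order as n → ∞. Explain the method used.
S_n ~ n^9 · (log n)^6 / 9

By integral comparison, S_n = ∫_1^n x^8 · (log x)^6 dx + O(n^8 · (log n)^6). For the integral, the leading term of ∫_1^n x^8 (log x)^6 dx is n^9/9 · (log n)^6 (by repeated integration by parts; each step lowers the log-exponent and produces a relatively O(1/log n) correction). Hence S_n ~ n^9 · (log n)^6 / 9.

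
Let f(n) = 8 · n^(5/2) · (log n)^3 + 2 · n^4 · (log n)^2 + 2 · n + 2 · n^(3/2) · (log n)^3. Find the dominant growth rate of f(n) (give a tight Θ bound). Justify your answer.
f(n) ∈ Θ(n^4 · (log n)^2)

Compare the terms by growth order. For large n, n^a · (log n)^b dominates n^a' · (log n)^b' iff a > a', or (a = a' and b > b'). Ranking the 4 terms shows the dominant one is 2 · n^4 · (log n)^2. Hence f(n) ∈ Θ(n^4 · (log n)^2).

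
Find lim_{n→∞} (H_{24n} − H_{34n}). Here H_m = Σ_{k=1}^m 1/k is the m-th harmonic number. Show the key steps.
lim = ln(24/34) = ln(12/17)

Euler-Maclaurin gives H_m = ln m + γ + 1/(2m) + O(1/m^2). The γ and O(1/m) terms cancel in the difference:
  H_{24n} − H_{34n} = ln(24n) − ln(34n) + O(1/n) = ln(24/34) + O(1/n).
Hence the limit is ln(24/34) = ln(12/17).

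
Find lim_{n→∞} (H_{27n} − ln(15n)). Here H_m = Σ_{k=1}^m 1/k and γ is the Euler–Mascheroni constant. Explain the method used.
lim = ln(9/5) + γ

By Euler-Maclaurin, H_m = ln m + γ + O(1/m). So
  H_{27n} − ln(15n) = ln(27n) + γ − ln(15n) + O(1/n)
                       = ln(27/15) + γ + O(1/n).
Hence the limit is ln(27/15) + γ (= ln(9/5)).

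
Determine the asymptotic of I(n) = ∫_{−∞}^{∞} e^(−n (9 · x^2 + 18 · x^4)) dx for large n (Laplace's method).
I(n) ~ sqrt(π/(9n))

φ(x) = 9 · x^2 + 18 · x^4 has its unique global minimum at x* = 0 (since φ'(x) = 18x + 72x^3 = 0 only at x = 0 for real x with both coefficients positive, and φ → ∞ as |x| → ∞). At x* = 0, φ(0) = 0 and φ''(0) = 18. Laplace's method then gives
  I(n) ~ sqrt(2π / (n · φ''(0))) · e^(−n φ(0)) = sqrt(2π / (18n)) = sqrt(π/(9n)).
The 18 · x^4 term contributes only at subleading order (an O(1/n) relative correction).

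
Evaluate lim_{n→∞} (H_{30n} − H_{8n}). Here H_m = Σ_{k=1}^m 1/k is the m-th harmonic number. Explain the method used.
lim = ln(30/8) = ln(15/4)

Euler-Maclaurin gives H_m = ln m + γ + 1/(2m) + O(1/m^2). The γ and O(1/m) terms cancel in the difference:
  H_{30n} − H_{8n} = ln(30n) − ln(8n) + O(1/n) = ln(30/8) + O(1/n).
Hence the limit is ln(30/8) = ln(15/4).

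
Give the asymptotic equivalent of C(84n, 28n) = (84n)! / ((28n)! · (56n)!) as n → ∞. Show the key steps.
C(84n, 28n) ~ (27/4)^(28n) · sqrt(3/(4π·28n))

Write N = 28n. Apply Stirling to each factorial:
  (3N)! ~ sqrt(2π·3N) · (3N/e)^(3N),
  N! ~ sqrt(2π N) · (N/e)^N,
  (2N)! ~ sqrt(2π·2N) · (2N/e)^(2N).
The exponential factors combine to (3N)^(3N) / (N^N · (2N)^(2N)) = 3^(3N)/2^(2N) = (3^3/2^2)^N = (27/4)^N.
The square-root prefactors combine to sqrt(2π·3N) / (sqrt(2π N)·sqrt(2π·2N)) = sqrt(3 / (2π·2·N)) = sqrt(3/(4π·28n)).
Substituting N = 28n: C(84n, 28n) ~ (27/4)^(28n) · sqrt(3/(4π·28n)).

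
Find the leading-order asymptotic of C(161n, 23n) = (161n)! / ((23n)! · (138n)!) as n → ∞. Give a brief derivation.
C(161n, 23n) ~ (823543/46656)^(23n) · sqrt(7/(12π·23n))

Write N = 23n. Apply Stirling to each factorial:
  (7N)! ~ sqrt(2π·7N) · (7N/e)^(7N),
  N! ~ sqrt(2π N) · (N/e)^N,
  (6N)! ~ sqrt(2π·6N) · (6N/e)^(6N).
The exponential factors combine to (7N)^(7N) / (N^N · (6N)^(6N)) = 7^(7N)/6^(6N) = (7^7/6^6)^N = (823543/46656)^N.
The square-root prefactors combine to sqrt(2π·7N) / (sqrt(2π N)·sqrt(2π·6N)) = sqrt(7 / (2π·6·N)) = sqrt(7/(12π·23n)).
Substituting N = 23n: C(161n, 23n) ~ (823543/46656)^(23n) · sqrt(7/(12π·23n)).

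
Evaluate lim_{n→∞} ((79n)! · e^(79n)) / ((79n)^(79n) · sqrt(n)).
lim = sqrt(2π·79)

Stirling: (79n)! ~ sqrt(2π·79n) · (79n/e)^(79n). Hence
  (79n)! · e^(79n) / (79n)^(79n) ~ sqrt(2π·79n).
Dividing by sqrt(n): sqrt(2π·79n) / sqrt(n) = sqrt(2π·79) · n^((1−1)/2), so the limit is sqrt(2π·79).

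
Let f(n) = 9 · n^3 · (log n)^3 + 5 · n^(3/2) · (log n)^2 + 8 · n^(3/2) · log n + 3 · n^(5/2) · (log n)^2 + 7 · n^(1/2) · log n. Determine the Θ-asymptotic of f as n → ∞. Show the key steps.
f(n) ∈ Θ(n^3 · (log n)^3)

Compare the terms by growth order. For large n, n^a · (log n)^b dominates n^a' · (log n)^b' iff a > a', or (a = a' and b > b'). Ranking the 5 terms shows the dominant one is 9 · n^3 · (log n)^3. Hence f(n) ∈ Θ(n^3 · (log n)^3).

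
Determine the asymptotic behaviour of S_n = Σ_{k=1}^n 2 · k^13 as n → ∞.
S_n ~ n^14 / 7

By integral comparison (Euler-Maclaurin), Σ_{k=1}^n 2 · k^13 = 2 · ∫_0^n x^13 dx + O(n^13) = 2 · n^14/14 = n^14 / 7 + O(n^13). (Equivalently, Faulhaber's formula gives the same leading term.)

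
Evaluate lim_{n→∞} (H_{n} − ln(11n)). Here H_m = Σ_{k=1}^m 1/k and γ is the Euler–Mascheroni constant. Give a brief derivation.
lim = −ln 11 + γ

By Euler-Maclaurin, H_m = ln m + γ + O(1/m). So
  H_{n} − ln(11n) = ln(n) + γ − ln(11n) + O(1/n)
                       = ln(1/11) + γ + O(1/n).
Hence the limit is ln(1/11) + γ.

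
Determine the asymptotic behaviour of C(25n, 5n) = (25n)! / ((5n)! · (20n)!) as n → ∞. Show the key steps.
C(25n, 5n) ~ (3125/256)^(5n) · sqrt(5/(8π·5n))

Write N = 5n. Apply Stirling to each factorial:
  (5N)! ~ sqrt(2π·5N) · (5N/e)^(5N),
  N! ~ sqrt(2π N) · (N/e)^N,
  (4N)! ~ sqrt(2π·4N) · (4N/e)^(4N).
The exponential factors combine to (5N)^(5N) / (N^N · (4N)^(4N)) = 5^(5N)/4^(4N) = (5^5/4^4)^N = (3125/256)^N.
The square-root prefactors combine to sqrt(2π·5N) / (sqrt(2π N)·sqrt(2π·4N)) = sqrt(5 / (2π·4·N)) = sqrt(5/(8π·5n)).
Substituting N = 5n: C(25n, 5n) ~ (3125/256)^(5n) · sqrt(5/(8π·5n)).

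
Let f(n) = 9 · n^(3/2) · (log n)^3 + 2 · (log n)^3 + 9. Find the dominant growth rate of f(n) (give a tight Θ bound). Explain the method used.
f(n) ∈ Θ(n^(3/2) · (log n)^3)

Compare the terms by growth order. For large n, n^a · (log n)^b dominates n^a' · (log n)^b' iff a > a', or (a = a' and b > b'). Ranking the 3 terms shows the dominant one is 9 · n^(3/2) · (log n)^3. Hence f(n) ∈ Θ(n^(3/2) · (log n)^3).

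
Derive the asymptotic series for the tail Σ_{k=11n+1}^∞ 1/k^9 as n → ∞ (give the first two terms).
Σ_{k>11n} 1/k^9 = 1/(8 · (11n)^8) − 1/(2 · (11n)^9) + O(1/(11n)^10)

Compare to the integral: ∫_{11n}^∞ x^(−9) dx = [−x^(−8)/8]_{11n}^∞ = 1/((9−1)·(11n)^8). The Euler-Maclaurin correction adds −f(11n)/2 = −1/(2·(11n)^9). Euler-Maclaurin then gives
  Σ_{k>11n} 1/k^9 = ∫_{11n}^∞ dx/x^9 − 1/(2·(11n)^9) + O(1/(11n)^10).
(Equivalently this is ζ(9) − Σ_{k≤11n} 1/k^9.)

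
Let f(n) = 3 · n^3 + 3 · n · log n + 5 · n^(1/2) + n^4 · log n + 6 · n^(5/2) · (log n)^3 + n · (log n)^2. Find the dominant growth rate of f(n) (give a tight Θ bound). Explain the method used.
f(n) ∈ Θ(n^4 · log n)

Compare the terms by growth order. For large n, n^a · (log n)^b dominates n^a' · (log n)^b' iff a > a', or (a = a' and b > b'). Ranking the 6 terms shows the dominant one is n^4 · log n. Hence f(n) ∈ Θ(n^4 · log n).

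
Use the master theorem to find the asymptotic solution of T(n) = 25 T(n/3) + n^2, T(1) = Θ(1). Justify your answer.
T(n) = Θ(n^(log_3 25))

Master theorem: compare f(n) = n^2 to n^(log_3 25) where log_3 25 ≈ 2.930. Since 2 < log_3 25, we have f(n) = O(n^(log_3 25 − ε)) for some ε > 0 — Case 1. Hence T(n) = Θ(n^(log_3 25)).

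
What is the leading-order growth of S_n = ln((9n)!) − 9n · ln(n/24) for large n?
S_n ~ 9n · (ln 216 − 1) + O(ln n)

Stirling: ln((9n)!) = 9n ln(9n) − 9n + O(ln n).
  S_n = 9n ln(9n) − 9n − 9n ln(n/24) + O(ln n)
      = 9n ln(9n) − 9n ln n + 9n ln 24 − 9n + O(ln n)
      = 9n ln 9 + 9n ln 24 − 9n + O(ln n)
      = 9n (ln 216 − 1) + O(ln n).
Numerically ln(216) − 1 ≈ 4.3753.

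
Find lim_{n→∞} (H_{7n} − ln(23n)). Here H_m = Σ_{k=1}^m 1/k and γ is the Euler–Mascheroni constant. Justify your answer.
lim = ln(7/23) + γ

By Euler-Maclaurin, H_m = ln m + γ + O(1/m). So
  H_{7n} − ln(23n) = ln(7n) + γ − ln(23n) + O(1/n)
                       = ln(7/23) + γ + O(1/n).
Hence the limit is ln(7/23) + γ.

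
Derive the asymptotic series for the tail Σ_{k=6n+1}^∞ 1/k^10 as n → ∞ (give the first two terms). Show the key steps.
Σ_{k>6n} 1/k^10 = 1/(9 · (6n)^9) − 1/(2 · (6n)^10) + O(1/(6n)^11)

Compare to the integral: ∫_{6n}^∞ x^(−10) dx = [−x^(−9)/9]_{6n}^∞ = 1/((10−1)·(6n)^9). The Euler-Maclaurin correction adds −f(6n)/2 = −1/(2·(6n)^10). Euler-Maclaurin then gives
  Σ_{k>6n} 1/k^10 = ∫_{6n}^∞ dx/x^10 − 1/(2·(6n)^10) + O(1/(6n)^11).
(Equivalently this is ζ(10) − Σ_{k≤6n} 1/k^10.)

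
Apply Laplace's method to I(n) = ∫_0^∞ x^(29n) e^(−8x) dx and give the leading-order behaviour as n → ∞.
I(n) ~ (sqrt(2π·29n) / 8) · (29n/(8e))^(29n)

Write the integrand as exp(29n ln x − 8x) and set f(x) = 29n ln x − 8x. Then f'(x) = 29n/x − 8 = 0 at x* = 29n/8, and f''(x*) = −29n/x*^2 = −8^2/(29n). Laplace's method (interior maximum) gives
  I(n) ~ e^(f(x*)) · sqrt(2π / |f''(x*)|)
        = exp(29n ln(29n/8) − 29n) · sqrt(2π · 29n / 8^2)
        = (29n/8)^(29n) e^(−29n) · sqrt(2π·29n) / 8
        = (sqrt(2π·29n) / 8) · (29n/(8e))^(29n).
This matches Γ(29n+1)/8^(29n+1) with Stirling applied to Γ.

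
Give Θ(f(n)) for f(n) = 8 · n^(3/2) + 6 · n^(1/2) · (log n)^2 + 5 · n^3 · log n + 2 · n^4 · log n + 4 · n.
f(n) ∈ Θ(n^4 · log n)

Compare the terms by growth order. For large n, n^a · (log n)^b dominates n^a' · (log n)^b' iff a > a', or (a = a' and b > b'). Ranking the 5 terms shows the dominant one is 2 · n^4 · log n. Hence f(n) ∈ Θ(n^4 · log n).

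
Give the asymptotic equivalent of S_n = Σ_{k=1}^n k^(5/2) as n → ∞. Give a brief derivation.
S_n ~ (2/7) · n^(7/2)

Integral comparison: Σ_{k=1}^n k^(5/2) = ∫_0^n x^(5/2) dx + O(n^(5/2)). The integral is n^(1 + 5/2) / (1 + 5/2) = n^((5+2)/2) / ((5+2)/2) = (2/7) · n^(7/2).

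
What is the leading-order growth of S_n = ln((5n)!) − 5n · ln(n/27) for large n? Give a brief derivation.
S_n ~ 5n · (ln 135 − 1) + O(ln n)

Stirling: ln((5n)!) = 5n ln(5n) − 5n + O(ln n).
  S_n = 5n ln(5n) − 5n − 5n ln(n/27) + O(ln n)
      = 5n ln(5n) − 5n ln n + 5n ln 27 − 5n + O(ln n)
      = 5n ln 5 + 5n ln 27 − 5n + O(ln n)
      = 5n (ln 135 − 1) + O(ln n).
Numerically ln(135) − 1 ≈ 3.9053.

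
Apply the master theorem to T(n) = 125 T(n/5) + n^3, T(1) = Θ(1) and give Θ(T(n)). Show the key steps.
T(n) = Θ(n^3 log n)

log_5 125 = 3, and f(n) = n^3 = Θ(n^(log_5 125)). This is Case 2 of the master theorem: T(n) = Θ(f(n) · log n) = Θ(n^3 log n).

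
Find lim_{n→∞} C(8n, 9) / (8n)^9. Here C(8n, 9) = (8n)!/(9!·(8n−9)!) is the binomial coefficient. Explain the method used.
lim = 1/9! = 1/362880

With N = 8n → ∞: C(N, 9) / N^9 = [N(N−1)…(N−8)] / (9! · N^9) = (1/9!) · 1 · (1 − 1/(8n)) · … · (1 − 8/(8n)). Each factor → 1 as N → ∞, so the limit is 1/9! = 1/362880.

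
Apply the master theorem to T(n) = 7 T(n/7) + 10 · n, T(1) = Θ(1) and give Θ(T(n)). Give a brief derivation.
T(n) = Θ(n log n)

log_7 7 = 1, and f(n) = 10 · n = Θ(n^(log_7 7)). This is Case 2 of the master theorem: T(n) = Θ(f(n) · log n) = Θ(n log n).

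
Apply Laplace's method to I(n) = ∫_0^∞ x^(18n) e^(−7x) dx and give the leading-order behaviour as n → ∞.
I(n) ~ (sqrt(2π·18n) / 7) · (18n/(7e))^(18n)

Write the integrand as exp(18n ln x − 7x) and set f(x) = 18n ln x − 7x. Then f'(x) = 18n/x − 7 = 0 at x* = 18n/7, and f''(x*) = −18n/x*^2 = −7^2/(18n). Laplace's method (interior maximum) gives
  I(n) ~ e^(f(x*)) · sqrt(2π / |f''(x*)|)
        = exp(18n ln(18n/7) − 18n) · sqrt(2π · 18n / 7^2)
        = (18n/7)^(18n) e^(−18n) · sqrt(2π·18n) / 7
        = (sqrt(2π·18n) / 7) · (18n/(7e))^(18n).
This matches Γ(18n+1)/7^(18n+1) with Stirling applied to Γ.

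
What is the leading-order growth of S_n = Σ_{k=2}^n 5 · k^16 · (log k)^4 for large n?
S_n ~ 5 · n^17 · (log n)^4 / 17

By integral comparison, S_n = ∫_1^n 5 · x^16 · (log x)^4 dx + O(n^16 · (log n)^4). For the integral, the leading term of ∫_1^n x^16 (log x)^4 dx is n^17/17 · (log n)^4 (by repeated integration by parts; each step lowers the log-exponent and produces a relatively O(1/log n) correction). Hence S_n ~ 5 · n^17 · (log n)^4 / 17.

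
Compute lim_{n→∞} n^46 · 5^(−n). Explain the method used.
lim = 0

Exponentials with base > 1 dominate every fixed polynomial: for any fixed c, n^c / 5^n → 0 as n → ∞ (e.g. by the ratio test, or by writing 5^n = e^(n ln 5) and noting e^(n ln 5) / n^c → ∞). Hence n^46 · 5^(−n) = n^46 / 5^n → 0.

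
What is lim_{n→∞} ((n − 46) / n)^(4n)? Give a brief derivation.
lim = e^(−184)

Rewrite as (1 − 46/n)^(4n). By the standard limit (1 + x/n)^n → e^x, we have (1 − 46/n)^n → e^(−46), and raising to the 4th power gives e^(−184).
More precisely, ln[(1 − 46/n)^(4n)] = 4n · ln(1 − 46/n) = 4n · (-46/n + O(1/n^2)) = -184 + O(1/n) → -184.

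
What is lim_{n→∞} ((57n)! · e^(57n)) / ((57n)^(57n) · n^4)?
lim = 0

Stirling: (57n)! ~ sqrt(2π·57n) · (57n/e)^(57n). Hence
  (57n)! · e^(57n) / (57n)^(57n) ~ sqrt(2π·57n).
Dividing by n^4: sqrt(2π·57n) / n^4 = sqrt(2π·57) · n^((1−8)/2), so the expression behaves like sqrt(2π·57) · n^((1−8)/2) → 0.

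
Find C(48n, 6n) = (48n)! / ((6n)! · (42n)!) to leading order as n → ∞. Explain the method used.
C(48n, 6n) ~ (16777216/823543)^(6n) · sqrt(4/(7π·6n))

Write N = 6n. Apply Stirling to each factorial:
  (8N)! ~ sqrt(2π·8N) · (8N/e)^(8N),
  N! ~ sqrt(2π N) · (N/e)^N,
  (7N)! ~ sqrt(2π·7N) · (7N/e)^(7N).
The exponential factors combine to (8N)^(8N) / (N^N · (7N)^(7N)) = 8^(8N)/7^(7N) = (8^8/7^7)^N = (16777216/823543)^N.
The square-root prefactors combine to sqrt(2π·8N) / (sqrt(2π N)·sqrt(2π·7N)) = sqrt(8 / (2π·7·N)) = sqrt(4/(7π·6n)).
Substituting N = 6n: C(48n, 6n) ~ (16777216/823543)^(6n) · sqrt(4/(7π·6n)).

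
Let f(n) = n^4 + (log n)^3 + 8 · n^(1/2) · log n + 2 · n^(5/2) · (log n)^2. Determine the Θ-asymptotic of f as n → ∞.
f(n) ∈ Θ(n^4)

Compare the terms by growth order. For large n, n^a · (log n)^b dominates n^a' · (log n)^b' iff a > a', or (a = a' and b > b'). Ranking the 4 terms shows the dominant one is n^4. Hence f(n) ∈ Θ(n^4).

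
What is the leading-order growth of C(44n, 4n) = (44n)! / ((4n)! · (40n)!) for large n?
C(44n, 4n) ~ (285311670611/10000000000)^(4n) · sqrt(11/(20π·4n))

Write N = 4n. Apply Stirling to each factorial:
  (11N)! ~ sqrt(2π·11N) · (11N/e)^(11N),
  N! ~ sqrt(2π N) · (N/e)^N,
  (10N)! ~ sqrt(2π·10N) · (10N/e)^(10N).
The exponential factors combine to (11N)^(11N) / (N^N · (10N)^(10N)) = 11^(11N)/10^(10N) = (11^11/10^10)^N = (285311670611/10000000000)^N.
The square-root prefactors combine to sqrt(2π·11N) / (sqrt(2π N)·sqrt(2π·10N)) = sqrt(11 / (2π·10·N)) = sqrt(11/(20π·4n)).
Substituting N = 4n: C(44n, 4n) ~ (285311670611/10000000000)^(4n) · sqrt(11/(20π·4n)).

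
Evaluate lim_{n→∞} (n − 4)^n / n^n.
lim = e^(−4)

Rewrite as (1 − 4/n)^(n). By the standard limit (1 + x/n)^n → e^x, we have (1 − 4/n)^n → e^(−4), and raising to the 1st power gives e^(−4).
More precisely, ln[(1 − 4/n)^(n)] = n · ln(1 − 4/n) = n · (-4/n + O(1/n^2)) = -4 + O(1/n) → -4.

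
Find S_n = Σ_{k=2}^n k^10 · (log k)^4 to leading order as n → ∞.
S_n ~ n^11 · (log n)^4 / 11

By integral comparison, S_n = ∫_1^n x^10 · (log x)^4 dx + O(n^10 · (log n)^4). For the integral, the leading term of ∫_1^n x^10 (log x)^4 dx is n^11/11 · (log n)^4 (by repeated integration by parts; each step lowers the log-exponent and produces a relatively O(1/log n) correction). Hence S_n ~ n^11 · (log n)^4 / 11.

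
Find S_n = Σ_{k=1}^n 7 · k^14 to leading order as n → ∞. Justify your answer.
S_n ~ 7 · n^15 / 15

By integral comparison (Euler-Maclaurin), Σ_{k=1}^n 7 · k^14 = 7 · ∫_0^n x^14 dx + O(n^14) = 7 · n^15/15 + O(n^14). (Equivalently, Faulhaber's formula gives the same leading term.)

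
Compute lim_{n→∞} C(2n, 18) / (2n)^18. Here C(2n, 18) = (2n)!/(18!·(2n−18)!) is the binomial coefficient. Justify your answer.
lim = 1/18! = 1/6402373705728000

With N = 2n → ∞: C(N, 18) / N^18 = [N(N−1)…(N−17)] / (18! · N^18) = (1/18!) · 1 · (1 − 1/(2n)) · … · (1 − 17/(2n)). Each factor → 1 as N → ∞, so the limit is 1/18! = 1/6402373705728000.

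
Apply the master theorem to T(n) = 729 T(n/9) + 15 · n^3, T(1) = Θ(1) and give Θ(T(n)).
T(n) = Θ(n^3 log n)

log_9 729 = 3, and f(n) = 15 · n^3 = Θ(n^(log_9 729)). This is Case 2 of the master theorem: T(n) = Θ(f(n) · log n) = Θ(n^3 log n).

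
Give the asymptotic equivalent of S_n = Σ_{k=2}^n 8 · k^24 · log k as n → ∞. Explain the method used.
S_n ~ 8 · n^25 log n / 25 − 8 · n^25 / 625

By integral comparison, S_n = ∫_1^n 8 · x^24 · log x dx + O(n^24 · log n). For the integral, ∫ x^24 log x dx = n^25 log n / 25 − n^25/625 (integration by parts). Hence S_n ~ 8 · n^25 log n / 25 − 8 · n^25 / 625.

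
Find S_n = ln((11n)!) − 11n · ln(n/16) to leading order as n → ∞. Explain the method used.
S_n ~ 11n · (ln 176 − 1) + O(ln n)

Stirling: ln((11n)!) = 11n ln(11n) − 11n + O(ln n).
  S_n = 11n ln(11n) − 11n − 11n ln(n/16) + O(ln n)
      = 11n ln(11n) − 11n ln n + 11n ln 16 − 11n + O(ln n)
      = 11n ln 11 + 11n ln 16 − 11n + O(ln n)
      = 11n (ln 176 − 1) + O(ln n).
Numerically ln(176) − 1 ≈ 4.1705.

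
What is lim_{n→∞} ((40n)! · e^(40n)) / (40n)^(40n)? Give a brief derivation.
lim = ∞

Stirling: (40n)! ~ sqrt(2π·40n) · (40n/e)^(40n). Hence
  (40n)! · e^(40n) / (40n)^(40n) ~ sqrt(2π·40n) = sqrt(2π·40) · sqrt(n) → ∞.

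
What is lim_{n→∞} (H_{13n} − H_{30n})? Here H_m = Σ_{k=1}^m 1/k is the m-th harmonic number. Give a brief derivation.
lim = ln(13/30)

Euler-Maclaurin gives H_m = ln m + γ + 1/(2m) + O(1/m^2). The γ and O(1/m) terms cancel in the difference:
  H_{13n} − H_{30n} = ln(13n) − ln(30n) + O(1/n) = ln(13/30) + O(1/n).
Hence the limit is ln(13/30).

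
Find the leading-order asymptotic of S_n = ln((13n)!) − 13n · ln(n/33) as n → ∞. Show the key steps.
S_n ~ 13n · (ln 429 − 1) + O(ln n)

Stirling: ln((13n)!) = 13n ln(13n) − 13n + O(ln n).
  S_n = 13n ln(13n) − 13n − 13n ln(n/33) + O(ln n)
      = 13n ln(13n) − 13n ln n + 13n ln 33 − 13n + O(ln n)
      = 13n ln 13 + 13n ln 33 − 13n + O(ln n)
      = 13n (ln 429 − 1) + O(ln n).
Numerically ln(429) − 1 ≈ 5.0615.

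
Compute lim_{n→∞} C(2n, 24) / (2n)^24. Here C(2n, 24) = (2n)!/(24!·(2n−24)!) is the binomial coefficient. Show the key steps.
lim = 1/24! = 1/620448401733239439360000

With N = 2n → ∞: C(N, 24) / N^24 = [N(N−1)…(N−23)] / (24! · N^24) = (1/24!) · 1 · (1 − 1/(2n)) · … · (1 − 23/(2n)). Each factor → 1 as N → ∞, so the limit is 1/24! = 1/620448401733239439360000.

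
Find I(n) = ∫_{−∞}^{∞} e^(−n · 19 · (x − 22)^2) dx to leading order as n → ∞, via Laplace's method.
I(n) = sqrt(π/(19n))

Here φ(x) = 19 · (x − 22)^2 has its unique minimum at x* = 22 with φ(x*) = 0 and φ''(x*) = 38. Laplace's method gives
  I(n) ~ e^(−n φ(x*)) · sqrt(2π / (n · φ''(x*))) = sqrt(2π / (38n)) = sqrt(π/(19n)).
This is exact: substituting u = (x − 22)·sqrt(19n) gives I(n) = (1/sqrt(19n)) ∫_{−∞}^{∞} e^(−u^2) du = sqrt(π/(19n)).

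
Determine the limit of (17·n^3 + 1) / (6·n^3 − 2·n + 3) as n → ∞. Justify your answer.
lim = 17/6

For large n the leading n^3 terms dominate both numerator and denominator. Dividing top and bottom by n^3, every other term tends to 0, leaving 17/6.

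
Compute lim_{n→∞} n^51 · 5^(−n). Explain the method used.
lim = 0

Exponentials with base > 1 dominate every fixed polynomial: for any fixed c, n^c / 5^n → 0 as n → ∞ (e.g. by the ratio test, or by writing 5^n = e^(n ln 5) and noting e^(n ln 5) / n^c → ∞). Hence n^51 · 5^(−n) = n^51 / 5^n → 0.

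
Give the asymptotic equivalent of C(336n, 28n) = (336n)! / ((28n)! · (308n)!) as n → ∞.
C(336n, 28n) ~ (8916100448256/285311670611)^(28n) · sqrt(6/(11π·28n))

Write N = 28n. Apply Stirling to each factorial:
  (12N)! ~ sqrt(2π·12N) · (12N/e)^(12N),
  N! ~ sqrt(2π N) · (N/e)^N,
  (11N)! ~ sqrt(2π·11N) · (11N/e)^(11N).
The exponential factors combine to (12N)^(12N) / (N^N · (11N)^(11N)) = 12^(12N)/11^(11N) = (12^12/11^11)^N = (8916100448256/285311670611)^N.
The square-root prefactors combine to sqrt(2π·12N) / (sqrt(2π N)·sqrt(2π·11N)) = sqrt(12 / (2π·11·N)) = sqrt(6/(11π·28n)).
Substituting N = 28n: C(336n, 28n) ~ (8916100448256/285311670611)^(28n) · sqrt(6/(11π·28n)).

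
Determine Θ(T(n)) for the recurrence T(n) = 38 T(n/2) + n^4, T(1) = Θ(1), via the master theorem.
T(n) = Θ(n^(log_2 38))

Master theorem: compare f(n) = n^4 to n^(log_2 38) where log_2 38 ≈ 5.248. Since 4 < log_2 38, we have f(n) = O(n^(log_2 38 − ε)) for some ε > 0 — Case 1. Hence T(n) = Θ(n^(log_2 38)).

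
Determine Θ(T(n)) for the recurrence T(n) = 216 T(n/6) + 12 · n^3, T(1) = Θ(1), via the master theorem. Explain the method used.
T(n) = Θ(n^3 log n)

log_6 216 = 3, and f(n) = 12 · n^3 = Θ(n^(log_6 216)). This is Case 2 of the master theorem: T(n) = Θ(f(n) · log n) = Θ(n^3 log n).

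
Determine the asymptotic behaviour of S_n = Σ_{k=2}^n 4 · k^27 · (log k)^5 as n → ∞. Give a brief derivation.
S_n ~ n^28 · (log n)^5 / 7

By integral comparison, S_n = ∫_1^n 4 · x^27 · (log x)^5 dx + O(n^27 · (log n)^5). For the integral, the leading term of ∫_1^n x^27 (log x)^5 dx is n^28/28 · (log n)^5 (by repeated integration by parts; each step lowers the log-exponent and produces a relatively O(1/log n) correction). Hence S_n ~ n^28 · (log n)^5 / 7.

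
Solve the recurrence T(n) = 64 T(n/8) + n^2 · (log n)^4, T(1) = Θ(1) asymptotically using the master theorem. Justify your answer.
T(n) = Θ(n^2 · (log n)^5)

Here log_8 64 = 2 and f(n) = n^2 · (log n)^4 = Θ(n^(log_8 64) · (log n)^4). This is the extended Case 2 of the master theorem (f matches the critical exponent up to log factors), giving T(n) = Θ(n^(log_8 64) · (log n)^(4+1)) = Θ(n^2 · (log n)^5).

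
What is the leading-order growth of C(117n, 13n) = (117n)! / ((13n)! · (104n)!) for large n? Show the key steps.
C(117n, 13n) ~ (387420489/16777216)^(13n) · sqrt(9/(16π·13n))

Write N = 13n. Apply Stirling to each factorial:
  (9N)! ~ sqrt(2π·9N) · (9N/e)^(9N),
  N! ~ sqrt(2π N) · (N/e)^N,
  (8N)! ~ sqrt(2π·8N) · (8N/e)^(8N).
The exponential factors combine to (9N)^(9N) / (N^N · (8N)^(8N)) = 9^(9N)/8^(8N) = (9^9/8^8)^N = (387420489/16777216)^N.
The square-root prefactors combine to sqrt(2π·9N) / (sqrt(2π N)·sqrt(2π·8N)) = sqrt(9 / (2π·8·N)) = sqrt(9/(16π·13n)).
Substituting N = 13n: C(117n, 13n) ~ (387420489/16777216)^(13n) · sqrt(9/(16π·13n)).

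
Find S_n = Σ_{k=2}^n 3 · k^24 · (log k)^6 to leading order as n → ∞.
S_n ~ 3 · n^25 · (log n)^6 / 25

By integral comparison, S_n = ∫_1^n 3 · x^24 · (log x)^6 dx + O(n^24 · (log n)^6). For the integral, the leading term of ∫_1^n x^24 (log x)^6 dx is n^25/25 · (log n)^6 (by repeated integration by parts; each step lowers the log-exponent and produces a relatively O(1/log n) correction). Hence S_n ~ 3 · n^25 · (log n)^6 / 25.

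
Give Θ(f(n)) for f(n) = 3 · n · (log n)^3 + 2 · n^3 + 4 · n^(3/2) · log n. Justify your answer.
f(n) ∈ Θ(n^3)

Compare the terms by growth order. For large n, n^a · (log n)^b dominates n^a' · (log n)^b' iff a > a', or (a = a' and b > b'). Ranking the 3 terms shows the dominant one is 2 · n^3. Hence f(n) ∈ Θ(n^3).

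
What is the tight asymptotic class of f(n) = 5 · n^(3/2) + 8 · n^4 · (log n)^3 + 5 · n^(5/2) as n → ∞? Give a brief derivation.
f(n) ∈ Θ(n^4 · (log n)^3)

Compare the terms by growth order. For large n, n^a · (log n)^b dominates n^a' · (log n)^b' iff a > a', or (a = a' and b > b'). Ranking the 3 terms shows the dominant one is 8 · n^4 · (log n)^3. Hence f(n) ∈ Θ(n^4 · (log n)^3).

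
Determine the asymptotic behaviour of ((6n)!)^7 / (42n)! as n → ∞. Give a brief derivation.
((6n)!)^7/(42n)! ~ ((2π·6n)^(6/2) / sqrt(7)) · 7^(−7·6n)  →  0

Write N = 6n. Stirling: N! ~ sqrt(2π N)(N/e)^N and (7N)! ~ sqrt(2π·7N)·(7N/e)^(7N).
  (N!)^7/(7N)! ~ (2π N)^(7/2) (N/e)^(7N) / [sqrt(2π·7N) (7N/e)^(7N)]
     = (2π N)^(7/2) / sqrt(2π·7N) · (N/(7N))^(7N)
     = (2π N)^((7−1)/2) / sqrt(7) · 7^(−7N).
Since 7^7 > 1, the factor 7^(−7N) decays exponentially, so the ratio → 0. Substituting N = 6n gives the stated form.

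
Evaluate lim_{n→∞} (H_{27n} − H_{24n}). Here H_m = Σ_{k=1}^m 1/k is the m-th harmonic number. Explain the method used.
lim = ln(27/24) = ln(9/8)

Euler-Maclaurin gives H_m = ln m + γ + 1/(2m) + O(1/m^2). The γ and O(1/m) terms cancel in the difference:
  H_{27n} − H_{24n} = ln(27n) − ln(24n) + O(1/n) = ln(27/24) + O(1/n).
Hence the limit is ln(27/24) = ln(9/8).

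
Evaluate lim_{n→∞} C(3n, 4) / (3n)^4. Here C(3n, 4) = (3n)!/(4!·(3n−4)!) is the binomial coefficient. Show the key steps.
lim = 1/4! = 1/24

With N = 3n → ∞: C(N, 4) / N^4 = [N(N−1)…(N−3)] / (4! · N^4) = (1/4!) · 1 · (1 − 1/(3n)) · (1 − 2/(3n)) · (1 − 3/(3n)). Each factor → 1 as N → ∞, so the limit is 1/4! = 1/24.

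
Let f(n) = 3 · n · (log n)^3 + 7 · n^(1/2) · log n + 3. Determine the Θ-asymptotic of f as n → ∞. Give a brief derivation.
f(n) ∈ Θ(n · (log n)^3)

Compare the terms by growth order. For large n, n^a · (log n)^b dominates n^a' · (log n)^b' iff a > a', or (a = a' and b > b'). Ranking the 3 terms shows the dominant one is 3 · n · (log n)^3. Hence f(n) ∈ Θ(n · (log n)^3).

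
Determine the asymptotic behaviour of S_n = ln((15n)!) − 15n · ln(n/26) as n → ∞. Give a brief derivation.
S_n ~ 15n · (ln 390 − 1) + O(ln n)

Stirling: ln((15n)!) = 15n ln(15n) − 15n + O(ln n).
  S_n = 15n ln(15n) − 15n − 15n ln(n/26) + O(ln n)
      = 15n ln(15n) − 15n ln n + 15n ln 26 − 15n + O(ln n)
      = 15n ln 15 + 15n ln 26 − 15n + O(ln n)
      = 15n (ln 390 − 1) + O(ln n).
Numerically ln(390) − 1 ≈ 4.9661.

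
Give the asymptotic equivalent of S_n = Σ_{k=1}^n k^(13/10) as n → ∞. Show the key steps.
S_n ~ (10/23) · n^(23/10)

Integral comparison: Σ_{k=1}^n k^(13/10) = ∫_0^n x^(13/10) dx + O(n^(13/10)). The integral is n^(1 + 13/10) / (1 + 13/10) = n^((13+10)/10) / ((13+10)/10) = (10/23) · n^(23/10).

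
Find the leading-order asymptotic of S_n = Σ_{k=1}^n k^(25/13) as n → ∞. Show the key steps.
S_n ~ (13/38) · n^(38/13)

Integral comparison: Σ_{k=1}^n k^(25/13) = ∫_0^n x^(25/13) dx + O(n^(25/13)). The integral is n^(1 + 25/13) / (1 + 25/13) = n^((25+13)/13) / ((25+13)/13) = (13/38) · n^(38/13).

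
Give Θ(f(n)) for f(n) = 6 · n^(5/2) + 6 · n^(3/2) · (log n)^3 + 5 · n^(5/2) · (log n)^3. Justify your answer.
f(n) ∈ Θ(n^(5/2) · (log n)^3)

Compare the terms by growth order. For large n, n^a · (log n)^b dominates n^a' · (log n)^b' iff a > a', or (a = a' and b > b'). Ranking the 3 terms shows the dominant one is 5 · n^(5/2) · (log n)^3. Hence f(n) ∈ Θ(n^(5/2) · (log n)^3).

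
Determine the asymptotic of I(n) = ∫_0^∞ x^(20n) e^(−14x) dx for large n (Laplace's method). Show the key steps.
I(n) ~ (sqrt(2π·20n) / 14) · (20n/(14e))^(20n)

Write the integrand as exp(20n ln x − 14x) and set f(x) = 20n ln x − 14x. Then f'(x) = 20n/x − 14 = 0 at x* = 20n/14, and f''(x*) = −20n/x*^2 = −14^2/(20n). Laplace's method (interior maximum) gives
  I(n) ~ e^(f(x*)) · sqrt(2π / |f''(x*)|)
        = exp(20n ln(20n/14) − 20n) · sqrt(2π · 20n / 14^2)
        = (20n/14)^(20n) e^(−20n) · sqrt(2π·20n) / 14
        = (sqrt(2π·20n) / 14) · (20n/(14e))^(20n).
This matches Γ(20n+1)/14^(20n+1) with Stirling applied to Γ.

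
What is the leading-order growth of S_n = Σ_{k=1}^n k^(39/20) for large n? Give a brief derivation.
S_n ~ (20/59) · n^(59/20)

Integral comparison: Σ_{k=1}^n k^(39/20) = ∫_0^n x^(39/20) dx + O(n^(39/20)). The integral is n^(1 + 39/20) / (1 + 39/20) = n^((39+20)/20) / ((39+20)/20) = (20/59) · n^(59/20).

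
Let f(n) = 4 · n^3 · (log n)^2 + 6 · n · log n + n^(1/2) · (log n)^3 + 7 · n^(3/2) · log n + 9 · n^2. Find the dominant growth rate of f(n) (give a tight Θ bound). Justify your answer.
f(n) ∈ Θ(n^3 · (log n)^2)

Compare the terms by growth order. For large n, n^a · (log n)^b dominates n^a' · (log n)^b' iff a > a', or (a = a' and b > b'). Ranking the 5 terms shows the dominant one is 4 · n^3 · (log n)^2. Hence f(n) ∈ Θ(n^3 · (log n)^2).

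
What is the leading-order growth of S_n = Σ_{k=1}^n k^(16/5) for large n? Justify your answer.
S_n ~ (5/21) · n^(21/5)

Integral comparison: Σ_{k=1}^n k^(16/5) = ∫_0^n x^(16/5) dx + O(n^(16/5)). The integral is n^(1 + 16/5) / (1 + 16/5) = n^((16+5)/5) / ((16+5)/5) = (5/21) · n^(21/5).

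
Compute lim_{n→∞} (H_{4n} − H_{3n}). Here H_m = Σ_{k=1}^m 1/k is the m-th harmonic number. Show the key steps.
lim = ln(4/3)

Euler-Maclaurin gives H_m = ln m + γ + 1/(2m) + O(1/m^2). The γ and O(1/m) terms cancel in the difference:
  H_{4n} − H_{3n} = ln(4n) − ln(3n) + O(1/n) = ln(4/3) + O(1/n).
Hence the limit is ln(4/3).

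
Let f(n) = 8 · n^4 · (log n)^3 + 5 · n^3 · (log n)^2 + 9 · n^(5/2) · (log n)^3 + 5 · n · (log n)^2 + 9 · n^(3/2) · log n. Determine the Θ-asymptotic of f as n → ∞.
f(n) ∈ Θ(n^4 · (log n)^3)

Compare the terms by growth order. For large n, n^a · (log n)^b dominates n^a' · (log n)^b' iff a > a', or (a = a' and b > b'). Ranking the 5 terms shows the dominant one is 8 · n^4 · (log n)^3. Hence f(n) ∈ Θ(n^4 · (log n)^3).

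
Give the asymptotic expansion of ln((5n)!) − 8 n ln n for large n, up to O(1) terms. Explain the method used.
ln((5n)!) − 8 n ln n = −3 n ln n + 5(ln 5 − 1) n + (1/2) ln(2π·5n) + O(1/n)

Stirling: ln((5n)!) = 5n ln(5n) − 5n + (1/2) ln(2π·5n) + O(1/n).
Expand 5n ln(5n) = 5n (ln n + ln 5) = 5n ln n + 5n ln 5.
Subtract 8n ln n: leading term is (5 − 8) n ln n = −3 n ln n. The next term is 5n ln 5 − 5n = 5(ln 5 − 1) n. Then the (1/2) ln(2π·5n) correction.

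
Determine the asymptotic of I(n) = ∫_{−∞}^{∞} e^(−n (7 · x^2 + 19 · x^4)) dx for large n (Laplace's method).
I(n) ~ sqrt(π/(7n))

φ(x) = 7 · x^2 + 19 · x^4 has its unique global minimum at x* = 0 (since φ'(x) = 14x + 76x^3 = 0 only at x = 0 for real x with both coefficients positive, and φ → ∞ as |x| → ∞). At x* = 0, φ(0) = 0 and φ''(0) = 14. Laplace's method then gives
  I(n) ~ sqrt(2π / (n · φ''(0))) · e^(−n φ(0)) = sqrt(2π / (14n)) = sqrt(π/(7n)).
The 19 · x^4 term contributes only at subleading order (an O(1/n) relative correction).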